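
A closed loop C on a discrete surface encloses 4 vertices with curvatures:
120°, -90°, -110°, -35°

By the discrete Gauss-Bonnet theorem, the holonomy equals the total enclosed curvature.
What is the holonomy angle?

Holonomy = total enclosed curvature = 120° + (-90°) + (-110°) + (-35°) = -115°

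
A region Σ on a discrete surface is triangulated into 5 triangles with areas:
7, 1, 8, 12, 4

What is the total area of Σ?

7 + 1 + 8 + 12 + 4 = 32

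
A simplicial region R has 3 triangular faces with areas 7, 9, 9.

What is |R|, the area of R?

7 + 9 + 9 = 25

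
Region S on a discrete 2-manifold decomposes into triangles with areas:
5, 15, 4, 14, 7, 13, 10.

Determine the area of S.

5 + 15 + 4 + 14 + 7 + 13 + 10 = 68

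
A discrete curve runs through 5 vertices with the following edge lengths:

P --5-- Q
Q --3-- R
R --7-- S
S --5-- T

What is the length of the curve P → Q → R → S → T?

Arc length = 5 + 3 + 7 + 5 = 20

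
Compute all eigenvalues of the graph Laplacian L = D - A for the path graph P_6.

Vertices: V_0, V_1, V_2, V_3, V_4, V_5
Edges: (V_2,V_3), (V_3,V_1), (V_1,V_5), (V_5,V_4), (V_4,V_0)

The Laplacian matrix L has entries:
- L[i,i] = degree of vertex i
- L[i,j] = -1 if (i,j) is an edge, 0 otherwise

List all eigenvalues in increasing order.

The path graph P_n has Laplacian eigenvalues λ_k = 2 − 2cos(kπ/n), k = 0, 1, …, n−1. Here n = 6:
k=0: 2 − 2cos(0) = 0.0; k=1: 2 − 2cos(π/6) = 0.2679; k=2: 2 − 2cos(π/3) = 1.0; k=3: 2 − 2cos(π/2) = 2.0; k=4: 2 − 2cos(2π/3) = 3.0; k=5: 2 − 2cos(5π/6) = 3.7321.
Laplacian eigenvalues (increasing order): [0.0, 0.2679, 1.0, 2.0, 3.0, 3.7321]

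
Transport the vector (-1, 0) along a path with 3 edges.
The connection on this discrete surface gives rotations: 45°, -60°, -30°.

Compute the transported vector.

Total rotation: 45° + (-60°) + (-30°) = -45°. Final vector: (-0.7071, 0.7071)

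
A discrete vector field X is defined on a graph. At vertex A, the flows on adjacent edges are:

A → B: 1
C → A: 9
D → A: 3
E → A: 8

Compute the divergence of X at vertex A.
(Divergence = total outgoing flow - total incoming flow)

Divergence = sum of outgoing flows = 1 + (-9) + (-3) + (-8) = -19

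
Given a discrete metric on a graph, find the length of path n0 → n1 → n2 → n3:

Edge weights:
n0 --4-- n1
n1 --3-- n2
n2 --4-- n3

Arc length = 4 + 3 + 4 = 11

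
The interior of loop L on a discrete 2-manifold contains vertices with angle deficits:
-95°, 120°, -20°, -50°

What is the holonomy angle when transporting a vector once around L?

Holonomy = total enclosed curvature = (-95°) + 120° + (-20°) + (-50°) = -45°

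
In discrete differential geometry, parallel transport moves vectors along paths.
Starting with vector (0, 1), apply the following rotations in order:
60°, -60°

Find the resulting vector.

Total rotation: 60° + (-60°) = 0°. Final vector: (0, 1)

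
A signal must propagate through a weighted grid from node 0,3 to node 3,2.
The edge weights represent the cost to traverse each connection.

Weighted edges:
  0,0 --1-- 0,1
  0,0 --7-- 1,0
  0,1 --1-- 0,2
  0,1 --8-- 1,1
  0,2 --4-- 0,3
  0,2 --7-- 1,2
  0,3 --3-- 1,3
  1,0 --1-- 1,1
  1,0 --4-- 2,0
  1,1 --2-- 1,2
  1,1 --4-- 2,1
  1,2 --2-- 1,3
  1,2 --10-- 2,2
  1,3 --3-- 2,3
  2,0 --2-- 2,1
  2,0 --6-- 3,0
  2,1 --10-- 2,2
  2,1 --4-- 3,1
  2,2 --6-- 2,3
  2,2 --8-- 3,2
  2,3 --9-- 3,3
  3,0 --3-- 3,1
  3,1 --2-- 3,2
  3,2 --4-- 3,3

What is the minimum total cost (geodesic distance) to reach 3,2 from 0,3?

Shortest path: 0,3 → 1,3 → 1,2 → 1,1 → 2,1 → 3,1 → 3,2, total weight = 17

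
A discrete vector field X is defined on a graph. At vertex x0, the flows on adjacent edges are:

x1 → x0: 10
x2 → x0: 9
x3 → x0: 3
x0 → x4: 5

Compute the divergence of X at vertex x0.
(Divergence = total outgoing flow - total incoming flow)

Divergence = sum of outgoing flows = (-10) + (-9) + (-3) + 5 = -17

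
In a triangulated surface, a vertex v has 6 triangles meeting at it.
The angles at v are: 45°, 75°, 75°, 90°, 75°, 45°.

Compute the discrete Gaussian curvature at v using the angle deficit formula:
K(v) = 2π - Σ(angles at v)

Sum of angles = 405°. K = 360° - 405° = -45° = -π/4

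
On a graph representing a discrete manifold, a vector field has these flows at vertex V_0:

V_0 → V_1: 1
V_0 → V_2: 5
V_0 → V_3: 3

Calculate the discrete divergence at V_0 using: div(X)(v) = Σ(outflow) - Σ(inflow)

Divergence = sum of outgoing flows = 1 + 5 + 3 = 9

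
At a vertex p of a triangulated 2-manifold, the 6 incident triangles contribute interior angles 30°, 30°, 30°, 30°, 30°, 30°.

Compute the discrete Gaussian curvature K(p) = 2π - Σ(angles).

Sum of angles = 180°. K = 360° - 180° = 180°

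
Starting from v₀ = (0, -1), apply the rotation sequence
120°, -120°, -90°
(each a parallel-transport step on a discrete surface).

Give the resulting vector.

Total rotation: 120° + (-120°) + (-90°) = -90°. Final vector: (-1, 0)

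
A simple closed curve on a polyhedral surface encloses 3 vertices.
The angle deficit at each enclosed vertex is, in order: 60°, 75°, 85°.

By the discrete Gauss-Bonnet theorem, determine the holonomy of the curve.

Holonomy = total enclosed curvature = 60° + 75° + 85° = 220°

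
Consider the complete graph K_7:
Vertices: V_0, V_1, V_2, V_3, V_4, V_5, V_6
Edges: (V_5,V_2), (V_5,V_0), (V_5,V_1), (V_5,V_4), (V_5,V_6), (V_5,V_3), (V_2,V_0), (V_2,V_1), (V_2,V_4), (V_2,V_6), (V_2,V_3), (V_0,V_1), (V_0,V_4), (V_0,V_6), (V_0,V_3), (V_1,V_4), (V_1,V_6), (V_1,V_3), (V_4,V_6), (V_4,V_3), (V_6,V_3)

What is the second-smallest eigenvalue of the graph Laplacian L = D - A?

For the complete graph K_n, L = nI − J (J = all-ones matrix). J has eigenvalues n (once, eigenvector 𝟙) and 0 (multiplicity n−1), so L has eigenvalues 0 (once) and n (multiplicity n−1). Here n = 7: eigenvalue 0 once and 7 with multiplicity 6.
Laplacian eigenvalues: [0.0, 7.0, 7.0, 7.0, 7.0, 7.0, 7.0]. Algebraic connectivity (smallest non-zero eigenvalue) = 7.0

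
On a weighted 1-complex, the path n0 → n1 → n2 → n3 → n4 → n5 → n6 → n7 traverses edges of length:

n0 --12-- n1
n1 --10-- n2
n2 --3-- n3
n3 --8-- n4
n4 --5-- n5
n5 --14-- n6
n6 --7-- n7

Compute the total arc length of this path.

Arc length = 12 + 10 + 3 + 8 + 5 + 14 + 7 = 59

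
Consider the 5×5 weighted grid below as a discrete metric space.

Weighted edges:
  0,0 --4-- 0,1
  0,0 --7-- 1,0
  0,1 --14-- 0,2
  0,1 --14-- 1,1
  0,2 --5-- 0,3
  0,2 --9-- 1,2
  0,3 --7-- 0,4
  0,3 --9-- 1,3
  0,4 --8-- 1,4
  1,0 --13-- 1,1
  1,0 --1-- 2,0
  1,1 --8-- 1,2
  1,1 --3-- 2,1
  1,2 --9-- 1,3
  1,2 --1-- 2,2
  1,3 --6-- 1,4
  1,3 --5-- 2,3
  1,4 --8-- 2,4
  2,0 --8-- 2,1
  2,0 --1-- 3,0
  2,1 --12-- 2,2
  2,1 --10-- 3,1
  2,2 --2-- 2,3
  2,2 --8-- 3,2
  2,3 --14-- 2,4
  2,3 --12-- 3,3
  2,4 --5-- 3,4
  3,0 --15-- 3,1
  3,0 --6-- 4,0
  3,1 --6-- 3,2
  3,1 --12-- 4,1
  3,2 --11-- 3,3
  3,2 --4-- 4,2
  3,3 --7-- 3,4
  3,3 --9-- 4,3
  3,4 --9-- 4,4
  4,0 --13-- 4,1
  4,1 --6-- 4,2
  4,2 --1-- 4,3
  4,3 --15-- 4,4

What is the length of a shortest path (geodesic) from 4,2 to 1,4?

Shortest path: 4,2 → 3,2 → 2,2 → 2,3 → 1,3 → 1,4, total weight = 25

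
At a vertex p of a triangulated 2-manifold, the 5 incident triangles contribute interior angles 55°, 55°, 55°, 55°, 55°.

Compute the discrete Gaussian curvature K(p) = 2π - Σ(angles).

Sum of angles = 275°. K = 360° - 275° = 85°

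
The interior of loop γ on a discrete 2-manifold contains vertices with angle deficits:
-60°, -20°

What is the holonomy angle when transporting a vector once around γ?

Holonomy = total enclosed curvature = (-60°) + (-20°) = -80°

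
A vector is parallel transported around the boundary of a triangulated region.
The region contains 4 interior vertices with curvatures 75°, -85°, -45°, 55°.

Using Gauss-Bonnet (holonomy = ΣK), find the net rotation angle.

Holonomy = total enclosed curvature = 75° + (-85°) + (-45°) + 55° = 0°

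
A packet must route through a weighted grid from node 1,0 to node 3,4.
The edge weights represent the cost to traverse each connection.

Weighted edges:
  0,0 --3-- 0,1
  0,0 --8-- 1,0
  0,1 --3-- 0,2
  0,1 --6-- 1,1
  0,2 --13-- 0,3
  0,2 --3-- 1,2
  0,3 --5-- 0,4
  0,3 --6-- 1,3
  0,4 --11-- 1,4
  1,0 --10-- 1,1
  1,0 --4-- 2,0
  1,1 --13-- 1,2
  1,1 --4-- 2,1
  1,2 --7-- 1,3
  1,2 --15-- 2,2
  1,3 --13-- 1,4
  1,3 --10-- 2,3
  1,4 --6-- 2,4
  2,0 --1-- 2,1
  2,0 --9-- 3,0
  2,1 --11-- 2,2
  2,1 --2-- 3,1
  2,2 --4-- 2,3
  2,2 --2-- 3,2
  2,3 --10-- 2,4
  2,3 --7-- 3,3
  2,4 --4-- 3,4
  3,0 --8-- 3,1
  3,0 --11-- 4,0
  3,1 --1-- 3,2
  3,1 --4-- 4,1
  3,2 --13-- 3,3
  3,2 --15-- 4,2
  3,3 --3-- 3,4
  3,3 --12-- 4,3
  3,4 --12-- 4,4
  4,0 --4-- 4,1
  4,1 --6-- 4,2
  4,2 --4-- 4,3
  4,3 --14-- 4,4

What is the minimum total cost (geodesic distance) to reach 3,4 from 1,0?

Shortest path: 1,0 → 2,0 → 2,1 → 3,1 → 3,2 → 3,3 → 3,4, total weight = 24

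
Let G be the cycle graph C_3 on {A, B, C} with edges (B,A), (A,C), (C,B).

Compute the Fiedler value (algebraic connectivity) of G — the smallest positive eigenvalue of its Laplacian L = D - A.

The cycle graph C_n has Laplacian eigenvalues λ_k = 2 − 2cos(2πk/n), k = 0, 1, …, n−1. Here n = 3:
k=0: 2 − 2cos(0) = 0.0; k=1: 2 − 2cos(2π/3) = 3.0; k=2: 2 − 2cos(4π/3) = 3.0.
Laplacian eigenvalues: [0.0, 3.0, 3.0]. Algebraic connectivity (smallest non-zero eigenvalue) = 3.0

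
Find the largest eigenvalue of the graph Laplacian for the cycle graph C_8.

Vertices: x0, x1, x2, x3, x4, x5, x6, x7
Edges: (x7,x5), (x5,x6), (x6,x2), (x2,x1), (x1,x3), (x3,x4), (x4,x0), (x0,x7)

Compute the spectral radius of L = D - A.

The cycle graph C_n has Laplacian eigenvalues λ_k = 2 − 2cos(2πk/n), k = 0, 1, …, n−1. Here n = 8:
k=0: 2 − 2cos(0) = 0.0; k=1: 2 − 2cos(π/4) = 0.5858; k=2: 2 − 2cos(π/2) = 2.0; k=3: 2 − 2cos(3π/4) = 3.4142; k=4: 2 − 2cos(π) = 4.0; k=5: 2 − 2cos(5π/4) = 3.4142; k=6: 2 − 2cos(3π/2) = 2.0; k=7: 2 − 2cos(7π/4) = 0.5858.
Laplacian eigenvalues: [0.0, 0.5858, 0.5858, 2.0, 2.0, 3.4142, 3.4142, 4.0]. Largest eigenvalue (spectral radius) = 4.0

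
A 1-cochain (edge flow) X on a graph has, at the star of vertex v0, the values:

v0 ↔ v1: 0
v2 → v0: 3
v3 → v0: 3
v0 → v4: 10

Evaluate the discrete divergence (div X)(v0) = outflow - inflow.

Divergence = sum of outgoing flows = 0 + (-3) + (-3) + 10 = 4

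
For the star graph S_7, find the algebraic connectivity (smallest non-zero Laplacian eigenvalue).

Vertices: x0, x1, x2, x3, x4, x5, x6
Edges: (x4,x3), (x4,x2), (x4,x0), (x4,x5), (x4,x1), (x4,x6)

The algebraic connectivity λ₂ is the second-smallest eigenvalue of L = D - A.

The star S_7 is the complete bipartite graph K_{1,6} (one hub of degree 6, 6 leaves of degree 1). The Laplacian spectrum of K_{p,q} is 0, p (multiplicity q−1), q (multiplicity p−1), p+q. With p = 1, q = 6: 0 once, 1 with multiplicity 5, and 7 once. (Check: trace L = sum of degrees = 12 = 5·1 + 7.)
Laplacian eigenvalues: [0.0, 1.0, 1.0, 1.0, 1.0, 1.0, 7.0]. Algebraic connectivity (smallest non-zero eigenvalue) = 1.0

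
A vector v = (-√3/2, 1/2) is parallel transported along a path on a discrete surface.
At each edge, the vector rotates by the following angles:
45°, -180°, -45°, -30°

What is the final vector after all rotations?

Total rotation: 45° + (-180°) + (-45°) + (-30°) = -210° ≡ 150° (mod 360°). Final vector: (0.5000, -0.8660)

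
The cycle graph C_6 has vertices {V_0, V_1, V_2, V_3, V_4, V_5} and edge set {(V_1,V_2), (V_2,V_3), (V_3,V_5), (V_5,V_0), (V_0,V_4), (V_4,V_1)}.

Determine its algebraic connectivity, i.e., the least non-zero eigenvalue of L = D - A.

The cycle graph C_n has Laplacian eigenvalues λ_k = 2 − 2cos(2πk/n), k = 0, 1, …, n−1. Here n = 6:
k=0: 2 − 2cos(0) = 0.0; k=1: 2 − 2cos(π/3) = 1.0; k=2: 2 − 2cos(2π/3) = 3.0; k=3: 2 − 2cos(π) = 4.0; k=4: 2 − 2cos(4π/3) = 3.0; k=5: 2 − 2cos(5π/3) = 1.0.
Laplacian eigenvalues: [0.0, 1.0, 1.0, 3.0, 3.0, 4.0]. Algebraic connectivity (smallest non-zero eigenvalue) = 1.0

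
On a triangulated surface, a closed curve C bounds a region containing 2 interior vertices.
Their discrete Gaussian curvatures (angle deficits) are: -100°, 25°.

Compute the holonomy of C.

Holonomy = total enclosed curvature = (-100°) + 25° = -75°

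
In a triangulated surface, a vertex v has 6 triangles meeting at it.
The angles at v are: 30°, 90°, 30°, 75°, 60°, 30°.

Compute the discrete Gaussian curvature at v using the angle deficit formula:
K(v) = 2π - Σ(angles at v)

Sum of angles = 315°. K = 360° - 315° = 45°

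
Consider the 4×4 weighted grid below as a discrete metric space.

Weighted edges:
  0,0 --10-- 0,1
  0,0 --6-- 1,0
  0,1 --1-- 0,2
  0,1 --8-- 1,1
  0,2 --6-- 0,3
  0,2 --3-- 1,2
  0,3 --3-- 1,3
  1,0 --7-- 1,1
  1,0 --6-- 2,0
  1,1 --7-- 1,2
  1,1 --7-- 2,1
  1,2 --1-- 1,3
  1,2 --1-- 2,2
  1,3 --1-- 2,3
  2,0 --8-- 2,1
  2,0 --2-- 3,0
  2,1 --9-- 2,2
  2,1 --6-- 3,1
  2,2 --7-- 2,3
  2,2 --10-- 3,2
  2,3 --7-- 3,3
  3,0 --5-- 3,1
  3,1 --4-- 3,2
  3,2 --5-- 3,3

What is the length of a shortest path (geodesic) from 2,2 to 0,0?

Shortest path: 2,2 → 1,2 → 0,2 → 0,1 → 0,0, total weight = 15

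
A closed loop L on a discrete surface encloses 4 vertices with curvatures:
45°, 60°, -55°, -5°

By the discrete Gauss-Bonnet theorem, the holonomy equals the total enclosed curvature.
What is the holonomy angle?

Holonomy = total enclosed curvature = 45° + 60° + (-55°) + (-5°) = 45°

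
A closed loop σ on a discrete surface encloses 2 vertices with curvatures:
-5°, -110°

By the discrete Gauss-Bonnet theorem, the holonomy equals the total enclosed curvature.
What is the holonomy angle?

Holonomy = total enclosed curvature = (-5°) + (-110°) = -115°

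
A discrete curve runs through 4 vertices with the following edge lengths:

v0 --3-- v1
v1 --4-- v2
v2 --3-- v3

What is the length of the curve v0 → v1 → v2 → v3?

Arc length = 3 + 4 + 3 = 10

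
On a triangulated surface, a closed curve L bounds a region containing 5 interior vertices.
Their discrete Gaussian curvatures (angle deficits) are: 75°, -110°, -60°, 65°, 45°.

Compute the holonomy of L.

Holonomy = total enclosed curvature = 75° + (-110°) + (-60°) + 65° + 45° = 15°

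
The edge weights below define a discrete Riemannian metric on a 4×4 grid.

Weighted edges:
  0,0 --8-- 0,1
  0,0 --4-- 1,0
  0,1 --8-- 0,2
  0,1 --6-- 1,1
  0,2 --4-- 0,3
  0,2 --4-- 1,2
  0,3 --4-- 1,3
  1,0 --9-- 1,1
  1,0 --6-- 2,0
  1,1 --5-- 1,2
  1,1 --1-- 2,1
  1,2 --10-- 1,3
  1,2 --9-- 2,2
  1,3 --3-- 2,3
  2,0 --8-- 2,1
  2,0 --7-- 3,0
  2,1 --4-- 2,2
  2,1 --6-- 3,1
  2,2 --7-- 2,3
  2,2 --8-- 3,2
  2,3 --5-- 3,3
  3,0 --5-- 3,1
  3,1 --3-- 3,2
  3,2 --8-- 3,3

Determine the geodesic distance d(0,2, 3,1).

Shortest path: 0,2 → 1,2 → 1,1 → 2,1 → 3,1, total weight = 16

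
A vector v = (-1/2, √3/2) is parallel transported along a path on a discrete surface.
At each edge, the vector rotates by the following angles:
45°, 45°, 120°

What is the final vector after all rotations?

Total rotation: 45° + 45° + 120° = 210° ≡ -150° (mod 360°). Final vector: (0.8660, -0.5000)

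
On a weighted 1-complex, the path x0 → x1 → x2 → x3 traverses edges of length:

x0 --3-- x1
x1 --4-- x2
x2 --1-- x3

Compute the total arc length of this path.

Arc length = 3 + 4 + 1 = 8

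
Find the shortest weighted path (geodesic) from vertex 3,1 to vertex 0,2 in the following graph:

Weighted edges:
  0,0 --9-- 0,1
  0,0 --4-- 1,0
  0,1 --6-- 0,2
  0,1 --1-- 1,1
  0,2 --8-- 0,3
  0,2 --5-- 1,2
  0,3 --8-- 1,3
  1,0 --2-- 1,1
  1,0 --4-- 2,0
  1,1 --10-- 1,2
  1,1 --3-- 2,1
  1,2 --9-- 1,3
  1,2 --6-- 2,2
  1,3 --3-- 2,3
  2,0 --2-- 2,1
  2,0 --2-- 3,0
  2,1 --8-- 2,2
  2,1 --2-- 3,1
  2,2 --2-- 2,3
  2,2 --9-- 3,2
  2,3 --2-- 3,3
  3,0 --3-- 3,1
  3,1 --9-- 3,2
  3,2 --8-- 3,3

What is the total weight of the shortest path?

Shortest path: 3,1 → 2,1 → 1,1 → 0,1 → 0,2, total weight = 12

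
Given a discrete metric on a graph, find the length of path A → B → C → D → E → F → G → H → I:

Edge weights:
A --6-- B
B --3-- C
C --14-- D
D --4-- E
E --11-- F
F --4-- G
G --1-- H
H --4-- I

Arc length = 6 + 3 + 14 + 4 + 11 + 4 + 1 + 4 = 47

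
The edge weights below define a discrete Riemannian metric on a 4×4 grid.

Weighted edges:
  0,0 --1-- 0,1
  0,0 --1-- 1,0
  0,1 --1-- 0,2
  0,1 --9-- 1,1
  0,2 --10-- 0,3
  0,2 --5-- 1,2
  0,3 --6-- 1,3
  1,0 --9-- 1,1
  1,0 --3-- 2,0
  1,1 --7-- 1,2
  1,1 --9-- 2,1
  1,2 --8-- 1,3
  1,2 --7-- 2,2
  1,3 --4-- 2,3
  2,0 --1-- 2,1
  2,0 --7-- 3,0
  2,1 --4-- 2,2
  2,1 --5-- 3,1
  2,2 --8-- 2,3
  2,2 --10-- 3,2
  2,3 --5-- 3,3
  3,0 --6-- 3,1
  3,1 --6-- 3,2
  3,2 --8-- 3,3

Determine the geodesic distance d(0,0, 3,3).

Shortest path: 0,0 → 1,0 → 2,0 → 2,1 → 2,2 → 2,3 → 3,3, total weight = 22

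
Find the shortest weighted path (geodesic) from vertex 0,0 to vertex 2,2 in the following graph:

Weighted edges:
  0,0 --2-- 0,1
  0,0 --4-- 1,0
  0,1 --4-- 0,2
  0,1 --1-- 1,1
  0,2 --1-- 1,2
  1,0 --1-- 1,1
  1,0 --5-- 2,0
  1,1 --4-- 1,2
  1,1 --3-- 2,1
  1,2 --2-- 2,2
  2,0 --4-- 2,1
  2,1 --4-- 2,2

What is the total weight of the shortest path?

Shortest path: 0,0 → 0,1 → 1,1 → 1,2 → 2,2, total weight = 9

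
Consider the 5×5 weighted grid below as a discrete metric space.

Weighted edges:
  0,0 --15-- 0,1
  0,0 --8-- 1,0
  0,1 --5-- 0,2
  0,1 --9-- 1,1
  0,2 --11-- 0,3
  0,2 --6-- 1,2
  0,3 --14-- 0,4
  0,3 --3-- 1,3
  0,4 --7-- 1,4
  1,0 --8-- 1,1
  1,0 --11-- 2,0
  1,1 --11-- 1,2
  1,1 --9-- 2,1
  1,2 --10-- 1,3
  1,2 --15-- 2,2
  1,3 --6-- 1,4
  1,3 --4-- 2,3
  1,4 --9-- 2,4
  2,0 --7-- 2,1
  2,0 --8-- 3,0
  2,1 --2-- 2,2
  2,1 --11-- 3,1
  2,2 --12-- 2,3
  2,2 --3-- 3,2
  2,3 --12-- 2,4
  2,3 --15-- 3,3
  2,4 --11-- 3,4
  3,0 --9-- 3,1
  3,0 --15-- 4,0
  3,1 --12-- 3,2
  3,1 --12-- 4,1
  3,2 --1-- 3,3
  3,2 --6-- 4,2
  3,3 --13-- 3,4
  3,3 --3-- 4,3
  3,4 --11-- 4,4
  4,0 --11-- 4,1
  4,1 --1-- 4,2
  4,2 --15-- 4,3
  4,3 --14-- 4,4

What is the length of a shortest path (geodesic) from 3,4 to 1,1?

Shortest path: 3,4 → 3,3 → 3,2 → 2,2 → 2,1 → 1,1, total weight = 28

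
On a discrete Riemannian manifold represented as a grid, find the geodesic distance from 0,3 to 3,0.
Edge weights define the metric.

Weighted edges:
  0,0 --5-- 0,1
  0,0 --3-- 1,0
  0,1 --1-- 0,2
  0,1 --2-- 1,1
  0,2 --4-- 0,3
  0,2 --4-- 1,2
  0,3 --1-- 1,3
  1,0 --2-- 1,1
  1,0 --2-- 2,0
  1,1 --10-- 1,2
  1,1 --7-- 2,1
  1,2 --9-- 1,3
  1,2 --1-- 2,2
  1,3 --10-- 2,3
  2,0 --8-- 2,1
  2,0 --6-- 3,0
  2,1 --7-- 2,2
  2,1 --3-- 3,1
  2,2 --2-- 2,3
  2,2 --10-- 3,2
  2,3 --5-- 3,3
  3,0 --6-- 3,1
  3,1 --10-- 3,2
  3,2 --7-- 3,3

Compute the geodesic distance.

Shortest path: 0,3 → 0,2 → 0,1 → 1,1 → 1,0 → 2,0 → 3,0, total weight = 17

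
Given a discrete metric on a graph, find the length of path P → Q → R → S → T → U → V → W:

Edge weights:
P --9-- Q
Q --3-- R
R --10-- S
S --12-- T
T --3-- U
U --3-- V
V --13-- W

Arc length = 9 + 3 + 10 + 12 + 3 + 3 + 13 = 53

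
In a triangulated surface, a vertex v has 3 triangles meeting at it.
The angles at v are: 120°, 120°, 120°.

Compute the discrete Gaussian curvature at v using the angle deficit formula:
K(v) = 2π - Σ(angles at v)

Sum of angles = 360°. K = 360° - 360° = 0°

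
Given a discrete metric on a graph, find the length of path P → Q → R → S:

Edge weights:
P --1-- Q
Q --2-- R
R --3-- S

Arc length = 1 + 2 + 3 = 6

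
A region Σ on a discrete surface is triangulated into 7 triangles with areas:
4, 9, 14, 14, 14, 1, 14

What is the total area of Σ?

4 + 9 + 14 + 14 + 14 + 1 + 14 = 70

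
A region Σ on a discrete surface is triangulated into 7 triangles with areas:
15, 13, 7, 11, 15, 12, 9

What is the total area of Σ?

15 + 13 + 7 + 11 + 15 + 12 + 9 = 82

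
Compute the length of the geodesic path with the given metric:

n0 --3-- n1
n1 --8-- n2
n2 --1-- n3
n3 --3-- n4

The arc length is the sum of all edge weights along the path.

Arc length = 3 + 8 + 1 + 3 = 15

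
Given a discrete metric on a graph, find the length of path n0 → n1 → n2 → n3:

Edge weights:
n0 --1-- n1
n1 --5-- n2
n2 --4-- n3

Arc length = 1 + 5 + 4 = 10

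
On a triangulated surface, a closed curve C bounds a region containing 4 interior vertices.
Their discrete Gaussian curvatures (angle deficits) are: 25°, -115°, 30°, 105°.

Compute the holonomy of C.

Holonomy = total enclosed curvature = 25° + (-115°) + 30° + 105° = 45°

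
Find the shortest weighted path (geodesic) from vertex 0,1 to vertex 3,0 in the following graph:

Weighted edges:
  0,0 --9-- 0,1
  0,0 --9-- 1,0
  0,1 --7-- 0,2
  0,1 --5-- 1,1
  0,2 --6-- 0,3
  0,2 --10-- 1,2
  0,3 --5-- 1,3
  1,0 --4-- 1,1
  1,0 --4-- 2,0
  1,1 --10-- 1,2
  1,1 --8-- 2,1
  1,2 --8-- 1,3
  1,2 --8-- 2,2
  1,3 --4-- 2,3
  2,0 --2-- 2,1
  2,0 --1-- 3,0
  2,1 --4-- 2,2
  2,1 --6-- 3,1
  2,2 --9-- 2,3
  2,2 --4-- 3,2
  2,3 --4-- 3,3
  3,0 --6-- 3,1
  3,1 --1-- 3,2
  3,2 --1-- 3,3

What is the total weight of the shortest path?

Shortest path: 0,1 → 1,1 → 1,0 → 2,0 → 3,0, total weight = 14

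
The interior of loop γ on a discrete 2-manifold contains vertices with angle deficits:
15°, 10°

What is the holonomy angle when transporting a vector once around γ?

Holonomy = total enclosed curvature = 15° + 10° = 25°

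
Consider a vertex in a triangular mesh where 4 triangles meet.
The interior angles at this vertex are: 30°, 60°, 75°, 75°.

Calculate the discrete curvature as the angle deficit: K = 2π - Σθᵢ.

Sum of angles = 240°. K = 360° - 240° = 120°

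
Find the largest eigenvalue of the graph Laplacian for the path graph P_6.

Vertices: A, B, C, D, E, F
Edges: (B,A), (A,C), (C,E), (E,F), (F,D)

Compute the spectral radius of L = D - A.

The path graph P_n has Laplacian eigenvalues λ_k = 2 − 2cos(kπ/n), k = 0, 1, …, n−1. Here n = 6:
k=0: 2 − 2cos(0) = 0.0; k=1: 2 − 2cos(π/6) = 0.2679; k=2: 2 − 2cos(π/3) = 1.0; k=3: 2 − 2cos(π/2) = 2.0; k=4: 2 − 2cos(2π/3) = 3.0; k=5: 2 − 2cos(5π/6) = 3.7321.
Laplacian eigenvalues: [0.0, 0.2679, 1.0, 2.0, 3.0, 3.7321]. Largest eigenvalue (spectral radius) = 3.7321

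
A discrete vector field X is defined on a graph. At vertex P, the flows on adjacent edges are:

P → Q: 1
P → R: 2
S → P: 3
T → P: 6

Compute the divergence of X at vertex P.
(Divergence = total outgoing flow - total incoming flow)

Divergence = sum of outgoing flows = 1 + 2 + (-3) + (-6) = -6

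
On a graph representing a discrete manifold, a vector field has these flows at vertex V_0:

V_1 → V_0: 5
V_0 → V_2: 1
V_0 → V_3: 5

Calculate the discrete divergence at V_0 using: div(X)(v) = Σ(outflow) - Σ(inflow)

Divergence = sum of outgoing flows = (-5) + 1 + 5 = 1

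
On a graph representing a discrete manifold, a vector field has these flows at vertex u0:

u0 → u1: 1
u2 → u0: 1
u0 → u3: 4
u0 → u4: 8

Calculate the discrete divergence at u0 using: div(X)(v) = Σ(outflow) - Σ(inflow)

Divergence = sum of outgoing flows = 1 + (-1) + 4 + 8 = 12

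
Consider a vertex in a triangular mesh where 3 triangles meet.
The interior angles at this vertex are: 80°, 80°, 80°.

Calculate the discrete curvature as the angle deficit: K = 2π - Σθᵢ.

Sum of angles = 240°. K = 360° - 240° = 120°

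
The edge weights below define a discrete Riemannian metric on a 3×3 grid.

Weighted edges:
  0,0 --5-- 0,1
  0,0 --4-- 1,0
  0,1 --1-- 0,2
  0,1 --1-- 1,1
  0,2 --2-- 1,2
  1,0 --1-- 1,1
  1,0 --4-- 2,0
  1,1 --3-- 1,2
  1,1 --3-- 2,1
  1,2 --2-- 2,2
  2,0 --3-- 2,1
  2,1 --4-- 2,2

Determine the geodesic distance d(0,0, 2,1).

Shortest path: 0,0 → 1,0 → 1,1 → 2,1, total weight = 8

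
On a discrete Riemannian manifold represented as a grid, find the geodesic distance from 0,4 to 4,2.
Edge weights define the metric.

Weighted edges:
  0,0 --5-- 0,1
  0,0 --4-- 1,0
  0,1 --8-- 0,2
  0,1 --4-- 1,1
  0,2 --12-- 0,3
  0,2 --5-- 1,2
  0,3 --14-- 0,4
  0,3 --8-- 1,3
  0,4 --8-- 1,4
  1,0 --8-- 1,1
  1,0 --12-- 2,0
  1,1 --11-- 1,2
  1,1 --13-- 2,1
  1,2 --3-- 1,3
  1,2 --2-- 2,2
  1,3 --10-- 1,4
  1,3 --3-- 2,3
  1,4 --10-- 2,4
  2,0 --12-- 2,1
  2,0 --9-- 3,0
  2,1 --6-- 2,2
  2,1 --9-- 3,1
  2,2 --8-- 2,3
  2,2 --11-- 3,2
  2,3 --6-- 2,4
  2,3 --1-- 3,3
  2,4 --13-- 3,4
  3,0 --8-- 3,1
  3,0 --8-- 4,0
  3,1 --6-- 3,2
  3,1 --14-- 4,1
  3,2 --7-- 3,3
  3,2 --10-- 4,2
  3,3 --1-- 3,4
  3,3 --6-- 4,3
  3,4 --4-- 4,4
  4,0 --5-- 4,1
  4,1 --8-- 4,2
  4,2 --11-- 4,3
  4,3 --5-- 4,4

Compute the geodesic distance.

Shortest path: 0,4 → 1,4 → 1,3 → 2,3 → 3,3 → 4,3 → 4,2, total weight = 39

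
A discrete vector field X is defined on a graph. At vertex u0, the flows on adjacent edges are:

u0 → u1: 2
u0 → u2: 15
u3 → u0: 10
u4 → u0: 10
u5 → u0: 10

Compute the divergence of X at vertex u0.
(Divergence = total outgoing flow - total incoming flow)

Divergence = sum of outgoing flows = 2 + 15 + (-10) + (-10) + (-10) = -13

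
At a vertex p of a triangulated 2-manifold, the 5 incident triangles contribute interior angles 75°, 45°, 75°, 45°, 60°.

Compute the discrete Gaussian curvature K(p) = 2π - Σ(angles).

Sum of angles = 300°. K = 360° - 300° = 60°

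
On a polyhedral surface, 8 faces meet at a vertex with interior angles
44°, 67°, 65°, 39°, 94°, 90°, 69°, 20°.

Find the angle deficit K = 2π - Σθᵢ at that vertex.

Sum of angles = 488°. K = 360° - 488° = -128° = -32π/45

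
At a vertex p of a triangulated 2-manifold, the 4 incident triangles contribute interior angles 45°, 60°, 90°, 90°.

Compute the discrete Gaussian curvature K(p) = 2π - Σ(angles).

Sum of angles = 285°. K = 360° - 285° = 75°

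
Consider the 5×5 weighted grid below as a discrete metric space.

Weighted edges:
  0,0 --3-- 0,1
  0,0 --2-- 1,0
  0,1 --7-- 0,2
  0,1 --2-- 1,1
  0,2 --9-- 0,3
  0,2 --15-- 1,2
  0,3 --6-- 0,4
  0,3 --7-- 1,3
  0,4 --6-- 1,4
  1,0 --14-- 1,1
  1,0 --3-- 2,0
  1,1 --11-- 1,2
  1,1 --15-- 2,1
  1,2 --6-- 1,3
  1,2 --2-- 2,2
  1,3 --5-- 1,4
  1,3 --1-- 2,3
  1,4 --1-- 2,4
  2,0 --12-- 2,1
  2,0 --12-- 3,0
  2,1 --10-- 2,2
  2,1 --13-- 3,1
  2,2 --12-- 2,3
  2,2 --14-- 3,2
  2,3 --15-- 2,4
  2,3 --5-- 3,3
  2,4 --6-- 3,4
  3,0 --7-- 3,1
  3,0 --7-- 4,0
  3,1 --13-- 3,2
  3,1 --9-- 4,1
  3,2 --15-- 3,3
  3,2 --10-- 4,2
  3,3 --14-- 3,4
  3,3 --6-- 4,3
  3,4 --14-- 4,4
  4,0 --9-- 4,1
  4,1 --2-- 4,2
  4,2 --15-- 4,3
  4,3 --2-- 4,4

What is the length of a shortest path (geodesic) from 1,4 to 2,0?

Shortest path: 1,4 → 1,3 → 1,2 → 1,1 → 0,1 → 0,0 → 1,0 → 2,0, total weight = 32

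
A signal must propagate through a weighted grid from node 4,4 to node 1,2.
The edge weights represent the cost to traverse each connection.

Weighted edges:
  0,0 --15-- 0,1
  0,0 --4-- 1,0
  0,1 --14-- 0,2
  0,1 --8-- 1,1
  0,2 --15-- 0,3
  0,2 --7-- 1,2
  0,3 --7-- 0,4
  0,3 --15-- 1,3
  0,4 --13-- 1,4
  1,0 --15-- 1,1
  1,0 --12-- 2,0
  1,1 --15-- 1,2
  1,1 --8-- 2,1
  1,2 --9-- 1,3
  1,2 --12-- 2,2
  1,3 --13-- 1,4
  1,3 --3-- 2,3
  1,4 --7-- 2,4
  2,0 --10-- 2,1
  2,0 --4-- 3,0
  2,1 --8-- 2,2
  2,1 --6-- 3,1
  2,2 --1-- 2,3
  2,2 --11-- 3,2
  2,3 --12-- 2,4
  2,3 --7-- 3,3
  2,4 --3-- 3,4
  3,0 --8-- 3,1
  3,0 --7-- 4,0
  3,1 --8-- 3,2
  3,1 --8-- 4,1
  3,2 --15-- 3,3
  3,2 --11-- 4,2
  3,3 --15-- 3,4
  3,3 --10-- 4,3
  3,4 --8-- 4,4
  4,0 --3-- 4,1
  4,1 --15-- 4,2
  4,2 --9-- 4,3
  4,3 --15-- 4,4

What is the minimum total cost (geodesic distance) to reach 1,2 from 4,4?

Shortest path: 4,4 → 3,4 → 2,4 → 2,3 → 1,3 → 1,2, total weight = 35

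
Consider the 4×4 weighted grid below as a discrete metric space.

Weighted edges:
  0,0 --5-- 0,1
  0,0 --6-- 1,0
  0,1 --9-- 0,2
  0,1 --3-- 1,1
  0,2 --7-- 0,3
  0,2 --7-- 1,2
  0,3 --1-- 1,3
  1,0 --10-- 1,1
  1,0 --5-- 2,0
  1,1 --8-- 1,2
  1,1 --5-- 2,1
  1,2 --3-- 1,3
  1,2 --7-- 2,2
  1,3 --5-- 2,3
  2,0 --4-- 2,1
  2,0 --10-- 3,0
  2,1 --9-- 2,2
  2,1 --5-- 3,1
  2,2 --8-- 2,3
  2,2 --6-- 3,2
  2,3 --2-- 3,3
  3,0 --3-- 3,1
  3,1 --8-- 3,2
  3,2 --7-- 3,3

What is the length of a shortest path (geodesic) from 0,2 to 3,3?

Shortest path: 0,2 → 0,3 → 1,3 → 2,3 → 3,3, total weight = 15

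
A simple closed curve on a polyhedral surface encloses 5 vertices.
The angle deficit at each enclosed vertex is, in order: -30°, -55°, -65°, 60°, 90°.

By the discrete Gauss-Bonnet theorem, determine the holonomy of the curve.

Holonomy = total enclosed curvature = (-30°) + (-55°) + (-65°) + 60° + 90° = 0°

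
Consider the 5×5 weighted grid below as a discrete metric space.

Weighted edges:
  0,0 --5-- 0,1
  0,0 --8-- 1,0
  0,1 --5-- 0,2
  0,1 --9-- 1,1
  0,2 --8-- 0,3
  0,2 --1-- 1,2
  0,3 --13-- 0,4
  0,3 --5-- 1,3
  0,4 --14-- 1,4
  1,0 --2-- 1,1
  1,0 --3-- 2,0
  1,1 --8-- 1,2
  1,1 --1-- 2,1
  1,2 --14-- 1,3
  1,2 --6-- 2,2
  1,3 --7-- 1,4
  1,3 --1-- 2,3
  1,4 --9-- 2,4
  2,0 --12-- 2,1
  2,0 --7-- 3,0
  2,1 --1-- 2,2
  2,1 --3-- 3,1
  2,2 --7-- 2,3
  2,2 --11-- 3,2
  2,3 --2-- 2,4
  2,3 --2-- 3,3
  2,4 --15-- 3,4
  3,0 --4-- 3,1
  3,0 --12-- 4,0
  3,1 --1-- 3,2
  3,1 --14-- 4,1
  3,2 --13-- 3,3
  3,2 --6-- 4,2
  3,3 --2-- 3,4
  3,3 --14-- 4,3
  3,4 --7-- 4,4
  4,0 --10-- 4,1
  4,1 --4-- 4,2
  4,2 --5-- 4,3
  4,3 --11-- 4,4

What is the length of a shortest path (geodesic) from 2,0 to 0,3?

Shortest path: 2,0 → 1,0 → 1,1 → 2,1 → 2,2 → 2,3 → 1,3 → 0,3, total weight = 20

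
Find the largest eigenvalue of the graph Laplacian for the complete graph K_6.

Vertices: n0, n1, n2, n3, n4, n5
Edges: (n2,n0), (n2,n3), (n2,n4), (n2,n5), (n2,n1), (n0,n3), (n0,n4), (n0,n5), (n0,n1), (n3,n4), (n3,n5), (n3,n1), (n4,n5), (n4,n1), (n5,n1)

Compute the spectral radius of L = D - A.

For the complete graph K_n, L = nI − J (J = all-ones matrix). J has eigenvalues n (once, eigenvector 𝟙) and 0 (multiplicity n−1), so L has eigenvalues 0 (once) and n (multiplicity n−1). Here n = 6: eigenvalue 0 once and 6 with multiplicity 5.
Laplacian eigenvalues: [0.0, 6.0, 6.0, 6.0, 6.0, 6.0]. Largest eigenvalue (spectral radius) = 6.0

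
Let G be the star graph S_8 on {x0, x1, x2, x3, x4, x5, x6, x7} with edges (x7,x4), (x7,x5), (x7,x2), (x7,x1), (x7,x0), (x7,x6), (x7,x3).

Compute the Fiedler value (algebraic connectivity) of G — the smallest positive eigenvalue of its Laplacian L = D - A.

The star S_8 is the complete bipartite graph K_{1,7} (one hub of degree 7, 7 leaves of degree 1). The Laplacian spectrum of K_{p,q} is 0, p (multiplicity q−1), q (multiplicity p−1), p+q. With p = 1, q = 7: 0 once, 1 with multiplicity 6, and 8 once. (Check: trace L = sum of degrees = 14 = 6·1 + 8.)
Laplacian eigenvalues: [0.0, 1.0, 1.0, 1.0, 1.0, 1.0, 1.0, 8.0]. Algebraic connectivity (smallest non-zero eigenvalue) = 1.0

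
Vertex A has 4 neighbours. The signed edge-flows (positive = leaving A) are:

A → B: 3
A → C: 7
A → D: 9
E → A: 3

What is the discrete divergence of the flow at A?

Divergence = sum of outgoing flows = 3 + 7 + 9 + (-3) = 16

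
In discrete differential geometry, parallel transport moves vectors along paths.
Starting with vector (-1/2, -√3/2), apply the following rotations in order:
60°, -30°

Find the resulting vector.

Total rotation: 60° + (-30°) = 30°. Final vector: (0, -1)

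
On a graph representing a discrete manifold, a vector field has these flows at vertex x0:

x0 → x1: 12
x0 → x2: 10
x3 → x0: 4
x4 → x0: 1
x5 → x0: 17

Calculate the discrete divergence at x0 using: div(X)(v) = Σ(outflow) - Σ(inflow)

Divergence = sum of outgoing flows = 12 + 10 + (-4) + (-1) + (-17) = 0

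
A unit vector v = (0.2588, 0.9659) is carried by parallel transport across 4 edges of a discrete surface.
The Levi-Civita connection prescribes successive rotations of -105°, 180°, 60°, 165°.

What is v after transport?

Total rotation: (-105°) + 180° + 60° + 165° = 300° ≡ -60° (mod 360°). Final vector: (0.9659, 0.2588)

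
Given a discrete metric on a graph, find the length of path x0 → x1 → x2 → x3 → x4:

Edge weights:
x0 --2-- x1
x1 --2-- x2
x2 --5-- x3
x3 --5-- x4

Arc length = 2 + 2 + 5 + 5 = 14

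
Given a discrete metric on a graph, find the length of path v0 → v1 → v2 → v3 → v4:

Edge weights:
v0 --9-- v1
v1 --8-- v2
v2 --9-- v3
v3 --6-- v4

Arc length = 9 + 8 + 9 + 6 = 32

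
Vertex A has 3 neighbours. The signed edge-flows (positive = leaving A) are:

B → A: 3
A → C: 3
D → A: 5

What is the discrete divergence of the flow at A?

Divergence = sum of outgoing flows = (-3) + 3 + (-5) = -5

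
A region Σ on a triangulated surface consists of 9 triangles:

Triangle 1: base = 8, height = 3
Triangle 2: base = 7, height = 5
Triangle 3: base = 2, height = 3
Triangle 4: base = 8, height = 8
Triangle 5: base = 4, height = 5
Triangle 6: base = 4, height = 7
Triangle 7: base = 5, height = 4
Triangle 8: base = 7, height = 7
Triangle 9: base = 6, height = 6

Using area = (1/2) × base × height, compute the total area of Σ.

(1/2)×8×3 + (1/2)×7×5 + (1/2)×2×3 + (1/2)×8×8 + (1/2)×4×5 + (1/2)×4×7 + (1/2)×5×4 + (1/2)×7×7 + (1/2)×6×6 = 141.0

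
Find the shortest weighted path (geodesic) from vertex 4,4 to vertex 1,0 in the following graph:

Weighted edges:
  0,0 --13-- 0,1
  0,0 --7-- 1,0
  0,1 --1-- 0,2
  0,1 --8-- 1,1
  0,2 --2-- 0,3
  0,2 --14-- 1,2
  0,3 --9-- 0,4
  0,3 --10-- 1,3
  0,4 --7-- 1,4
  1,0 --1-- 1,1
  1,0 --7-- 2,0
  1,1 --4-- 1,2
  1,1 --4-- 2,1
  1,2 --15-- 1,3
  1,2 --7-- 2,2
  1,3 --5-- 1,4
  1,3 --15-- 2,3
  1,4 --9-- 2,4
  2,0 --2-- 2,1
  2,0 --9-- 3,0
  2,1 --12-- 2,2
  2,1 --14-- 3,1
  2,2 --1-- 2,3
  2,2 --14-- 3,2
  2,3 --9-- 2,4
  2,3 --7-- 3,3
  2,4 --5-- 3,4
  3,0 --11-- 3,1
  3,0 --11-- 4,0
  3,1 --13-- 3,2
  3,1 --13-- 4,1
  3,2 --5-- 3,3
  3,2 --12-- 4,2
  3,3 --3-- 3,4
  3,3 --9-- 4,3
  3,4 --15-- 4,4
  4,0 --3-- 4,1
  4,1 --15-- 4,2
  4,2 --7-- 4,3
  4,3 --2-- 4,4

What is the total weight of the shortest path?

Shortest path: 4,4 → 4,3 → 3,3 → 2,3 → 2,2 → 1,2 → 1,1 → 1,0, total weight = 31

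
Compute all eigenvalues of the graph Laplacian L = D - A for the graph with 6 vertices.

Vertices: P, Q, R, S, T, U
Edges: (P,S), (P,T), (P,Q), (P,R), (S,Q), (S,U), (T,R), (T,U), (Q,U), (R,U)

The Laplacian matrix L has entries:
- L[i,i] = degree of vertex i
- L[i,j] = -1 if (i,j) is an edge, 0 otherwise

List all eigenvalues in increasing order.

Degrees: deg(P) = 4, deg(Q) = 3, deg(R) = 3, deg(S) = 3, deg(T) = 3, deg(U) = 4.
L = D − A with rows/columns ordered (P, Q, R, S, T, U):
  [ 4, -1, -1, -1, -1,  0]
  [-1,  3,  0, -1,  0, -1]
  [-1,  0,  3,  0, -1, -1]
  [-1, -1,  0,  3,  0, -1]
  [-1,  0, -1,  0,  3, -1]
  [ 0, -1, -1, -1, -1,  4]
Characteristic polynomial: det(λI − L) = λ(λ − 2)(λ − 4)³(λ − 6).
Roots: λ = 0; (λ − 2) = 0 ⇒ λ = 2; (λ − 4) = 0 ⇒ λ = 4 (multiplicity 3); (λ − 6) = 0 ⇒ λ = 6.
(Check: the roots sum (with multiplicity) to 20, matching trace L = Σdeg = 2·10 = 20.)
Laplacian eigenvalues (increasing order): [0.0, 2.0, 4.0, 4.0, 4.0, 6.0]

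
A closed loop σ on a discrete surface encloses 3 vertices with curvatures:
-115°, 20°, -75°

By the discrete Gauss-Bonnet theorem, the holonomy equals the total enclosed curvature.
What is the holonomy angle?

Holonomy = total enclosed curvature = (-115°) + 20° + (-75°) = -170°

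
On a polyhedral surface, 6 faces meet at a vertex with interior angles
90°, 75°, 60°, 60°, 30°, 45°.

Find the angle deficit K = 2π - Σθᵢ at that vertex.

Sum of angles = 360°. K = 360° - 360° = 0°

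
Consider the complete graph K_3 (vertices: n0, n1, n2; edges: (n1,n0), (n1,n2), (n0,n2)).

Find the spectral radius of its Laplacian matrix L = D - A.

For the complete graph K_n, L = nI − J (J = all-ones matrix). J has eigenvalues n (once, eigenvector 𝟙) and 0 (multiplicity n−1), so L has eigenvalues 0 (once) and n (multiplicity n−1). Here n = 3: eigenvalue 0 once and 3 with multiplicity 2.
Laplacian eigenvalues: [0.0, 3.0, 3.0]. Largest eigenvalue (spectral radius) = 3.0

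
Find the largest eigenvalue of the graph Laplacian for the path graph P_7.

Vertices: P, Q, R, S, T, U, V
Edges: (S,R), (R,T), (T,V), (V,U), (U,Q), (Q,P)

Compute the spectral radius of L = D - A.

The path graph P_n has Laplacian eigenvalues λ_k = 2 − 2cos(kπ/n), k = 0, 1, …, n−1. Here n = 7:
k=0: 2 − 2cos(0) = 0.0; k=1: 2 − 2cos(π/7) = 0.1981; k=2: 2 − 2cos(2π/7) = 0.753; k=3: 2 − 2cos(3π/7) = 1.555; k=4: 2 − 2cos(4π/7) = 2.445; k=5: 2 − 2cos(5π/7) = 3.247; k=6: 2 − 2cos(6π/7) = 3.8019.
Laplacian eigenvalues: [0.0, 0.1981, 0.753, 1.555, 2.445, 3.247, 3.8019]. Largest eigenvalue (spectral radius) = 3.8019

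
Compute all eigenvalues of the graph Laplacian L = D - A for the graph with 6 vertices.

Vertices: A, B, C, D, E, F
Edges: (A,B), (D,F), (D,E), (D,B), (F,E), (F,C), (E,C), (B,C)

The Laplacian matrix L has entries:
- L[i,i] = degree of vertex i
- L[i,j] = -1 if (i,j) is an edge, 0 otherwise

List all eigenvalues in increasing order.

Degrees: deg(A) = 1, deg(B) = 3, deg(C) = 3, deg(D) = 3, deg(E) = 3, deg(F) = 3.
L = D − A with rows/columns ordered (A, B, C, D, E, F):
  [ 1, -1,  0,  0,  0,  0]
  [-1,  3, -1, -1,  0,  0]
  [ 0, -1,  3,  0, -1, -1]
  [ 0, -1,  0,  3, -1, -1]
  [ 0,  0, -1, -1,  3, -1]
  [ 0,  0, -1, -1, -1,  3]
Characteristic polynomial: det(λI − L) = λ(λ² − 6λ + 4)(λ − 3)²(λ − 4).
Roots: λ = 0; (λ² − 6λ + 4) = 0 ⇒ λ = 3 ± √5 ≈ 0.7639, 5.2361; (λ − 3) = 0 ⇒ λ = 3 (multiplicity 2); (λ − 4) = 0 ⇒ λ = 4.
(Check: the roots sum (with multiplicity) to 16, matching trace L = Σdeg = 2·8 = 16.)
Laplacian eigenvalues (increasing order): [0.0, 0.7639, 3.0, 3.0, 4.0, 5.2361]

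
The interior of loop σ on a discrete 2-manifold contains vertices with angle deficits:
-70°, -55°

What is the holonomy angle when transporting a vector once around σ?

Holonomy = total enclosed curvature = (-70°) + (-55°) = -125°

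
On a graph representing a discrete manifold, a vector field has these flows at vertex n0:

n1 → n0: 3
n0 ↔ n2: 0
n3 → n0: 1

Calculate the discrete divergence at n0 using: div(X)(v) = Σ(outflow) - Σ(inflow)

Divergence = sum of outgoing flows = (-3) + 0 + (-1) = -4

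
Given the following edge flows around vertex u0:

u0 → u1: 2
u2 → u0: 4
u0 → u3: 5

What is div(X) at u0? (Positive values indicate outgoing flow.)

Divergence = sum of outgoing flows = 2 + (-4) + 5 = 3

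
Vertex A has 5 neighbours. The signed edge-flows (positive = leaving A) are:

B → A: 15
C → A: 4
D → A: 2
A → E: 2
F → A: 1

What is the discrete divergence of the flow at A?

Divergence = sum of outgoing flows = (-15) + (-4) + (-2) + 2 + (-1) = -20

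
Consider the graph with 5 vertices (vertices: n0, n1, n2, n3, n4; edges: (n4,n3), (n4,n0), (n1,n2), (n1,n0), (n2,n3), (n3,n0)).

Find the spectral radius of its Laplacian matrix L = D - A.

Degrees: deg(n0) = 3, deg(n1) = 2, deg(n2) = 2, deg(n3) = 3, deg(n4) = 2.
L = D − A with rows/columns ordered (n0, n1, n2, n3, n4):
  [ 3, -1,  0, -1, -1]
  [-1,  2, -1,  0,  0]
  [ 0, -1,  2, -1,  0]
  [-1,  0, -1,  3, -1]
  [-1,  0,  0, -1,  2]
Characteristic polynomial: det(λI − L) = λ(λ² − 5λ + 5)(λ² − 7λ + 11).
Roots: λ = 0; (λ² − 5λ + 5) = 0 ⇒ λ = (5 ± √5)/2 ≈ 1.382, 3.618; (λ² − 7λ + 11) = 0 ⇒ λ = (7 ± √5)/2 ≈ 2.382, 4.618.
(Check: the roots sum (with multiplicity) to 12, matching trace L = Σdeg = 2·6 = 12.)
Laplacian eigenvalues: [0.0, 1.382, 2.382, 3.618, 4.618]. Largest eigenvalue (spectral radius) = 4.618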